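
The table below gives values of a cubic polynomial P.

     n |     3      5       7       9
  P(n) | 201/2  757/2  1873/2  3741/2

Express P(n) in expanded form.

Using the Lagrange interpolation formula with nodes 3, 5, 7, 9:
  L_0(n) = (n - 5)(n - 7)(n - 9) / -48
  L_1(n) = (n - 3)(n - 7)(n - 9) / 16
  L_2(n) = (n - 3)(n - 5)(n - 9) / -16
  L_3(n) = (n - 3)(n - 5)(n - 7) / 48
Then P(n) = 201/2·L_0(n) + 757/2·L_1(n) + 1873/2·L_2(n) + 3741/2·L_3(n).
Expanding and collecting terms gives P(n) = 2n³ + 5n² + n - 3/2.
Check: P(9) = 3741/2. ✓

P(n) = 2n^3 + 5n^2 + n - 3/2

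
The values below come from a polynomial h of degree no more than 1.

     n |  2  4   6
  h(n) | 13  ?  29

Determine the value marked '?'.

The 2 known points determine the degree-1 polynomial uniquely.
Write h(n) = an + b. Substituting each data point gives a linear system:
  2a + b = 13
  6a + b = 29
Solving the system yields a = 4, b = 5.
So h(n) = 4n + 5.
Then h(4) = 21.

21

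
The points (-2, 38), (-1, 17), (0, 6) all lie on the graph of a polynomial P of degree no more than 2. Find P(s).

Write P(s) = as^2 + bs + c. Substituting each data point gives a linear system:
  4a - 2b + c = 38
  a - b + c = 17
  c = 6
Solving the system yields a = 5, b = -6, c = 6.
So P(s) = 5s^2 - 6s + 6.
Check: P(-2) = 38. ✓

P(s) = 5s^2 - 6s + 6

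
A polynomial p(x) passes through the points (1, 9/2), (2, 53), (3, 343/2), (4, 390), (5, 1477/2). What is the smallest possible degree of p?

3

Forward differences of the values at x = 1, 2, 3, 4, 5:
  p  : 9/2  53  343/2  390  1477/2
  Δ  : 97/2  237/2  437/2  697/2
  Δ^2: 70  100  130
  Δ^3: 30  30
  Δ^4: 0
The third differences are constant (30) and nonzero, while all higher differences vanish, so the minimal degree is 3.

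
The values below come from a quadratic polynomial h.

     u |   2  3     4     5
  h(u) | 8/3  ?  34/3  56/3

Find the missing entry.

On equispaced nodes a degree-2 polynomial has vanishing third forward difference, so
  - h(2) + 3·h(3) - 3·h(4) + h(5) = 0.
Substituting the known values and solving for h(3):
  3·h(3) = 18
  h(3) = 6.

6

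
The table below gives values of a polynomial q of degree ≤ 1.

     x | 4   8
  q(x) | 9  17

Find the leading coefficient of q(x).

2

Write q(x) = ax + b. Substituting each data point gives a linear system:
  4a + b = 9
  8a + b = 17
Solving the system yields a = 2, b = 1.
So q(x) = 2x + 1.
The leading coefficient is 2.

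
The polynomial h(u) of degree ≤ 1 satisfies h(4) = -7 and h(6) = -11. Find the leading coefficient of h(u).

-2

Write h(u) = au + b. Substituting each data point gives a linear system:
  4a + b = -7
  6a + b = -11
Solving the system yields a = -2, b = 1.
So h(u) = -2u + 1.
The leading coefficient is -2.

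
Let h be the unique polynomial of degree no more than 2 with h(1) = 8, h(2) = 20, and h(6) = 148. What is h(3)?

40

Write h(t) = at^2 + bt + c. Substituting each data point gives a linear system:
  a + b + c = 8
  4a + 2b + c = 20
  36a + 6b + c = 148
Solving the system yields a = 4, b = 0, c = 4.
So h(t) = 4t² + 4.
Then h(3) = 40.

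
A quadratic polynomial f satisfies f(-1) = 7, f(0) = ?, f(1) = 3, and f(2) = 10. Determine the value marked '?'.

The 3 known points determine the degree-2 polynomial uniquely.
Write f(n) = an^2 + bn + c. Substituting each data point gives a linear system:
  a - b + c = 7
  a + b + c = 3
  4a + 2b + c = 10
Solving the system yields a = 3, b = -2, c = 2.
So f(n) = 3n² - 2n + 2.
Then f(0) = 2.

2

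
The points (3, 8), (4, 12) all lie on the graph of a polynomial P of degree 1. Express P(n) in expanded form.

P(n) = 4n - 4

Write P(n) = an + b. Substituting each data point gives a linear system:
  3a + b = 8
  4a + b = 12
Solving the system yields a = 4, b = -4.
So P(n) = 4n - 4.
Check: P(4) = 12. ✓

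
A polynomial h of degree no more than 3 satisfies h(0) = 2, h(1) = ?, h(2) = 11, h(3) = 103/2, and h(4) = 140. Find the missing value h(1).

1/2

The 4 known points determine the degree-3 polynomial uniquely.
Write h(s) = as^3 + bs^2 + cs + d. Substituting each data point gives a linear system:
  d = 2
  8a + 4b + 2c + d = 11
  27a + 9b + 3c + d = 103/2
  64a + 16b + 4c + d = 140
Solving the system yields a = 3, b = -3, c = -3/2, d = 2.
So h(s) = 3s³ - 3s² - (3/2)s + 2.
Then h(1) = 1/2.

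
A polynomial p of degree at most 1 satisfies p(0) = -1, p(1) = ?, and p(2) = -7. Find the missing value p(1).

The 2 known points determine the degree-1 polynomial uniquely.
Write p(x) = ax + b. Substituting each data point gives a linear system:
  b = -1
  2a + b = -7
Solving the system yields a = -3, b = -1.
So p(x) = -3x - 1.
Then p(1) = -4.

-4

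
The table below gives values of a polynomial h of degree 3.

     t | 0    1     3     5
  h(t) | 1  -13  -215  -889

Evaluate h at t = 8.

Write h(t) = at^3 + bt^2 + ct + d. Substituting each data point gives a linear system:
  d = 1
  a + b + c + d = -13
  27a + 9b + 3c + d = -215
  125a + 25b + 5c + d = -889
Solving the system yields a = -6, b = -5, c = -3, d = 1.
So h(t) = -6t³ - 5t² - 3t + 1.
Then h(8) = -3415.

-3415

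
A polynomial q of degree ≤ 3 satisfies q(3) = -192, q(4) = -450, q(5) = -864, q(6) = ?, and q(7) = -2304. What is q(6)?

The 4 known points determine the degree-3 polynomial uniquely.
Write q(u) = au^3 + bu^2 + cu + d. Substituting each data point gives a linear system:
  27a + 9b + 3c + d = -192
  64a + 16b + 4c + d = -450
  125a + 25b + 5c + d = -864
  343a + 49b + 7c + d = -2304
Solving the system yields a = -6, b = -6, c = 6, d = 6.
So q(u) = -6u^3 - 6u^2 + 6u + 6.
Then q(6) = -1470.

-1470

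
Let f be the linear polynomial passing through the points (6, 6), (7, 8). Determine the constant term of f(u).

Write f(u) = au + b. Substituting each data point gives a linear system:
  6a + b = 6
  7a + b = 8
Solving the system yields a = 2, b = -6.
So f(u) = 2u - 6.
The constant term is -6.

-6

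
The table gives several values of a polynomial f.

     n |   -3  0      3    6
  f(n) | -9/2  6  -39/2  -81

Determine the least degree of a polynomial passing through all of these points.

Forward differences of the values at n = -3, 0, 3, 6:
  f  : -9/2  6  -39/2  -81
  Δ  : 21/2  -51/2  -123/2
  Δ^2: -36  -36
  Δ^3: 0
The second differences are constant (-36) and nonzero, while all higher differences vanish, so the minimal degree is 2.

2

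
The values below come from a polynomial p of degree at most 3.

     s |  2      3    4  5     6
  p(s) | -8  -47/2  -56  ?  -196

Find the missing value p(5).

-223/2

On equispaced nodes a degree-3 polynomial has vanishing fourth forward difference, so
  p(2) - 4·p(3) + 6·p(4) - 4·p(5) + p(6) = 0.
Substituting the known values and solving for p(5):
  -4·p(5) = 446
  p(5) = -223/2.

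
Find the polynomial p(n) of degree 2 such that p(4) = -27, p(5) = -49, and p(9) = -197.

Write p(n) = an^2 + bn + c. Substituting each data point gives a linear system:
  16a + 4b + c = -27
  25a + 5b + c = -49
  81a + 9b + c = -197
Solving the system yields a = -3, b = 5, c = 1.
So p(n) = -3n^2 + 5n + 1.
Check: p(4) = -27. ✓

p(n) = -3n^2 + 5n + 1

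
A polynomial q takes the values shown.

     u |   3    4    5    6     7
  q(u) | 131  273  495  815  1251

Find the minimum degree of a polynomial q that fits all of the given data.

Forward differences of the values at u = 3, 4, 5, 6, 7:
  q  : 131  273  495  815  1251
  Δ  : 142  222  320  436
  Δ^2: 80  98  116
  Δ^3: 18  18
  Δ^4: 0
The third differences are constant (18) and nonzero, while all higher differences vanish, so the minimal degree is 3.

3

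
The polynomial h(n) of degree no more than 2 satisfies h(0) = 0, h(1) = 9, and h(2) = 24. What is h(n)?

Write h(n) = an^2 + bn + c. Substituting each data point gives a linear system:
  c = 0
  a + b + c = 9
  4a + 2b + c = 24
Solving the system yields a = 3, b = 6, c = 0.
So h(n) = 3n^2 + 6n.
Check: h(2) = 24. ✓

h(n) = 3n^2 + 6n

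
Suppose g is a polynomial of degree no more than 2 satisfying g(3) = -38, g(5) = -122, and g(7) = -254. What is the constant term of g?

-2

Write g(u) = au^2 + bu + c. Substituting each data point gives a linear system:
  9a + 3b + c = -38
  25a + 5b + c = -122
  49a + 7b + c = -254
Solving the system yields a = -6, b = 6, c = -2.
So g(u) = -6u² + 6u - 2.
The constant term is -2.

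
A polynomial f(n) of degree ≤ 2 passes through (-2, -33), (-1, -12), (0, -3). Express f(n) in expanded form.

f(n) = -6n^2 + 3n - 3

Write f(n) = an^2 + bn + c. Substituting each data point gives a linear system:
  4a - 2b + c = -33
  a - b + c = -12
  c = -3
Solving the system yields a = -6, b = 3, c = -3.
So f(n) = -6n^2 + 3n - 3.
Check: f(-2) = -33. ✓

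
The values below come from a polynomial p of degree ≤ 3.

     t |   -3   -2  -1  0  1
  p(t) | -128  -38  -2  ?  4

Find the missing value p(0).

The 4 known points determine the degree-3 polynomial uniquely.
Write p(t) = at^3 + bt^2 + ct + d. Substituting each data point gives a linear system:
  -27a + 9b - 3c + d = -128
  -8a + 4b - 2c + d = -38
  -a + b - c + d = -2
  a + b + c + d = 4
Solving the system yields a = 4, b = -3, c = -1, d = 4.
So p(t) = 4t^3 - 3t^2 - t + 4.
Then p(0) = 4.

4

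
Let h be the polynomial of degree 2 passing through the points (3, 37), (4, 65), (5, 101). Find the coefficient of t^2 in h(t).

Write h(t) = at^2 + bt + c. Substituting each data point gives a linear system:
  9a + 3b + c = 37
  16a + 4b + c = 65
  25a + 5b + c = 101
Solving the system yields a = 4, b = 0, c = 1.
So h(t) = 4t^2 + 1.
The leading coefficient is 4.

4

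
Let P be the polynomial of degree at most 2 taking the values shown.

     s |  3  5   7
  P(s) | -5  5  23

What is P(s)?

Using the Lagrange interpolation formula with nodes 3, 5, 7:
  L_0(s) = (s - 5)(s - 7) / 8
  L_1(s) = (s - 3)(s - 7) / -4
  L_2(s) = (s - 3)(s - 5) / 8
Then P(s) = -5·L_0(s) + 5·L_1(s) + 23·L_2(s).
Expanding and collecting terms gives P(s) = s^2 - 3s - 5.
Check: P(3) = -5. ✓

P(s) = s^2 - 3s - 5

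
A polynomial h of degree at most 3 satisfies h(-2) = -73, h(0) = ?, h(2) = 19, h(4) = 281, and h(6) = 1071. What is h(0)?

-3

On equispaced nodes a degree-3 polynomial has vanishing fourth forward difference, so
  h(-2) - 4·h(0) + 6·h(2) - 4·h(4) + h(6) = 0.
Substituting the known values and solving for h(0):
  -4·h(0) = 12
  h(0) = -3.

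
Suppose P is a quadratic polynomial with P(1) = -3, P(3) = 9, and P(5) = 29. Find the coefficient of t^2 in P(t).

1

Write P(t) = at^2 + bt + c. Substituting each data point gives a linear system:
  a + b + c = -3
  9a + 3b + c = 9
  25a + 5b + c = 29
Solving the system yields a = 1, b = 2, c = -6.
So P(t) = t^2 + 2t - 6.
The leading coefficient is 1.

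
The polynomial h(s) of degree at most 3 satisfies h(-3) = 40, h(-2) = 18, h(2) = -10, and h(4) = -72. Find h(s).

h(s) = -s^3 - 3s + 4

Using the Lagrange interpolation formula with nodes -3, -2, 2, 4:
  L_0(s) = (s + 2)(s - 2)(s - 4) / -35
  L_1(s) = (s + 3)(s - 2)(s - 4) / 24
  L_2(s) = (s + 3)(s + 2)(s - 4) / -40
  L_3(s) = (s + 3)(s + 2)(s - 2) / 84
Then h(s) = 40·L_0(s) + 18·L_1(s) - 10·L_2(s) - 72·L_3(s).
Expanding and collecting terms gives h(s) = -s^3 - 3s + 4.
Check: h(-3) = 40. ✓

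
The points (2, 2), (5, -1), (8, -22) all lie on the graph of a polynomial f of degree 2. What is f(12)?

-78

Forward differences of the values at x = 2, 5, 8:
  f  : 2  -1  -22
  Δ  : -3  -21
  Δ^2: -18
The second differences are constant, confirming degree 2.
Interpolating (Newton forward form) and evaluating at x = 12 gives f(12) = -78.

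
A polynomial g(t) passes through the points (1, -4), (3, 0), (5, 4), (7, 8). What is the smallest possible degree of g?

1

Forward differences of the values at t = 1, 3, 5, 7:
  g  : -4  0  4  8
  Δ  : 4  4  4
  Δ^2: 0  0
  Δ^3: 0
The first differences are constant (4) and nonzero, while all higher differences vanish, so the minimal degree is 1.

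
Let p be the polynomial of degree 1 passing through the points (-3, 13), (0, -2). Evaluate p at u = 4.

Write p(u) = au + b. Substituting each data point gives a linear system:
  -3a + b = 13
  b = -2
Solving the system yields a = -5, b = -2.
So p(u) = -5u - 2.
Then p(4) = -22.

-22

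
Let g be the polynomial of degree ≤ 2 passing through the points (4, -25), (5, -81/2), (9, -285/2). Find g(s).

Write g(s) = as^2 + bs + c. Substituting each data point gives a linear system:
  16a + 4b + c = -25
  25a + 5b + c = -81/2
  81a + 9b + c = -285/2
Solving the system yields a = -2, b = 5/2, c = -3.
So g(s) = -2s^2 + (5/2)s - 3.
Check: g(5) = -81/2. ✓

g(s) = -2s^2 + (5/2)s - 3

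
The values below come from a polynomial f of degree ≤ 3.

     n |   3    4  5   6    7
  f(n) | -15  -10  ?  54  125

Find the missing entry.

The 4 known points determine the degree-3 polynomial uniquely.
Write f(n) = an^3 + bn^2 + cn + d. Substituting each data point gives a linear system:
  27a + 9b + 3c + d = -15
  64a + 16b + 4c + d = -10
  216a + 36b + 6c + d = 54
  343a + 49b + 7c + d = 125
Solving the system yields a = 1, b = -4, c = -4, d = 6.
So f(n) = n³ - 4n² - 4n + 6.
Then f(5) = 11.

11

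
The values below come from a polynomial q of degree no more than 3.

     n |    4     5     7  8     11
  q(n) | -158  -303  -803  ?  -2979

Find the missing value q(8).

-1182

The 4 known points determine the degree-3 polynomial uniquely.
Write q(n) = an^3 + bn^2 + cn + d. Substituting each data point gives a linear system:
  64a + 16b + 4c + d = -158
  125a + 25b + 5c + d = -303
  343a + 49b + 7c + d = -803
  1331a + 121b + 11c + d = -2979
Solving the system yields a = -2, b = -3, c = 4, d = 2.
So q(n) = -2n^3 - 3n^2 + 4n + 2.
Then q(8) = -1182.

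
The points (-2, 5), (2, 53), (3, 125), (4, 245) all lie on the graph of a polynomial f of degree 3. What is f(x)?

Using the Lagrange interpolation formula with nodes -2, 2, 3, 4:
  L_0(x) = (x - 2)(x - 3)(x - 4) / -120
  L_1(x) = (x + 2)(x - 3)(x - 4) / 8
  L_2(x) = (x + 2)(x - 2)(x - 4) / -5
  L_3(x) = (x + 2)(x - 2)(x - 3) / 12
Then f(x) = 5·L_0(x) + 53·L_1(x) + 125·L_2(x) + 245·L_3(x).
Expanding and collecting terms gives f(x) = 2x^3 + 6x^2 + 4x + 5.
Check: f(4) = 245. ✓

f(x) = 2x^3 + 6x^2 + 4x + 5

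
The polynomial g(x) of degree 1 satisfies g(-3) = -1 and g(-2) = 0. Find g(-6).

-4

Using the Lagrange interpolation formula with nodes -3, -2:
  L_0(x) = (x + 2) / -1
  L_1(x) = (x + 3) / 1
Then g(x) = -1·L_0(x) + 0·L_1(x).
Expanding and collecting terms gives g(x) = x + 2.
Evaluating at x = -6: g(-6) = -4.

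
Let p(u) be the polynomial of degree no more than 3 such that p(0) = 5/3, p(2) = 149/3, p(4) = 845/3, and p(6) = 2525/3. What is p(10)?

Using the Lagrange interpolation formula with nodes 0, 2, 4, 6:
  L_0(u) = (u - 2)(u - 4)(u - 6) / -48
  L_1(u) = u(u - 4)(u - 6) / 16
  L_2(u) = u(u - 2)(u - 6) / -16
  L_3(u) = u(u - 2)(u - 4) / 48
Then p(u) = 5/3·L_0(u) + 149/3·L_1(u) + 845/3·L_2(u) + 2525/3·L_3(u).
Expanding and collecting terms gives p(u) = 3u³ + 5u² + 2u + 5/3.
Evaluating at u = 10: p(10) = 10565/3.

10565/3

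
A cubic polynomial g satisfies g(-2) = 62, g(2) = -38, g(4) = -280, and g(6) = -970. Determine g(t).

g(t) = -5t^3 + 4t^2 - 5t - 4

Using the Lagrange interpolation formula with nodes -2, 2, 4, 6:
  L_0(t) = (t - 2)(t - 4)(t - 6) / -192
  L_1(t) = (t + 2)(t - 4)(t - 6) / 32
  L_2(t) = (t + 2)(t - 2)(t - 6) / -24
  L_3(t) = (t + 2)(t - 2)(t - 4) / 64
Then g(t) = 62·L_0(t) - 38·L_1(t) - 280·L_2(t) - 970·L_3(t).
Expanding and collecting terms gives g(t) = -5t^3 + 4t^2 - 5t - 4.
Check: g(6) = -970. ✓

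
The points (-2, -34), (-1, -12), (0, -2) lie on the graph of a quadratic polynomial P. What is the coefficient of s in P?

Write P(s) = as^2 + bs + c. Substituting each data point gives a linear system:
  4a - 2b + c = -34
  a - b + c = -12
  c = -2
Solving the system yields a = -6, b = 4, c = -2.
So P(s) = -6s^2 + 4s - 2.
The coefficient of s is 4.

4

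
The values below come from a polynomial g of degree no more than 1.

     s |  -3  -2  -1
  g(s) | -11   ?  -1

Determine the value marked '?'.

The 2 known points determine the degree-1 polynomial uniquely.
Write g(s) = as + b. Substituting each data point gives a linear system:
  -3a + b = -11
  -a + b = -1
Solving the system yields a = 5, b = 4.
So g(s) = 5s + 4.
Then g(-2) = -6.

-6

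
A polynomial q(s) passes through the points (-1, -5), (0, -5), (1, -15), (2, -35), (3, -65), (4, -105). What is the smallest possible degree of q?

2

Forward differences of the values at s = -1, 0, 1, 2, 3, 4:
  q  : -5  -5  -15  -35  -65  -105
  Δ  : 0  -10  -20  -30  -40
  Δ^2: -10  -10  -10  -10
  Δ^3: 0  0  0
  Δ^4: 0  0
  Δ^5: 0
The second differences are constant (-10) and nonzero, while all higher differences vanish, so the minimal degree is 2.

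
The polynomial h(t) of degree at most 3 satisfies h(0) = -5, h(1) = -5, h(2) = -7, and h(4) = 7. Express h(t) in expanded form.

h(t) = t^3 - 4t^2 + 3t - 5

Write h(t) = at^3 + bt^2 + ct + d. Substituting each data point gives a linear system:
  d = -5
  a + b + c + d = -5
  8a + 4b + 2c + d = -7
  64a + 16b + 4c + d = 7
Solving the system yields a = 1, b = -4, c = 3, d = -5.
So h(t) = t^3 - 4t^2 + 3t - 5.
Check: h(0) = -5. ✓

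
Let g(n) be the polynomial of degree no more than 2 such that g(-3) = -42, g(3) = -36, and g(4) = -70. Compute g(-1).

0

Using the Lagrange interpolation formula with nodes -3, 3, 4:
  L_0(n) = (n - 3)(n - 4) / 42
  L_1(n) = (n + 3)(n - 4) / -6
  L_2(n) = (n + 3)(n - 3) / 7
Then g(n) = -42·L_0(n) - 36·L_1(n) - 70·L_2(n).
Expanding and collecting terms gives g(n) = -5n² + n + 6.
Evaluating at n = -1: g(-1) = 0.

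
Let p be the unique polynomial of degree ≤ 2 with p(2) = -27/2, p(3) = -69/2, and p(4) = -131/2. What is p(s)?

p(s) = -5s^2 + 4s - 3/2

Using the Lagrange interpolation formula with nodes 2, 3, 4:
  L_0(s) = (s - 3)(s - 4) / 2
  L_1(s) = (s - 2)(s - 4) / -1
  L_2(s) = (s - 2)(s - 3) / 2
Then p(s) = -27/2·L_0(s) - 69/2·L_1(s) - 131/2·L_2(s).
Expanding and collecting terms gives p(s) = -5s^2 + 4s - 3/2.
Check: p(2) = -27/2. ✓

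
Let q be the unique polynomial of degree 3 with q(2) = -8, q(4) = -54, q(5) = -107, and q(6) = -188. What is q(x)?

q(x) = -x^3 + x^2 - x - 2

Write q(x) = ax^3 + bx^2 + cx + d. Substituting each data point gives a linear system:
  8a + 4b + 2c + d = -8
  64a + 16b + 4c + d = -54
  125a + 25b + 5c + d = -107
  216a + 36b + 6c + d = -188
Solving the system yields a = -1, b = 1, c = -1, d = -2.
So q(x) = -x^3 + x^2 - x - 2.
Check: q(2) = -8. ✓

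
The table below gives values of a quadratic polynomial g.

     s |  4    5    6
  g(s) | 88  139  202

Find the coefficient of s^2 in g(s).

Write g(s) = as^2 + bs + c. Substituting each data point gives a linear system:
  16a + 4b + c = 88
  25a + 5b + c = 139
  36a + 6b + c = 202
Solving the system yields a = 6, b = -3, c = 4.
So g(s) = 6s² - 3s + 4.
The leading coefficient is 6.

6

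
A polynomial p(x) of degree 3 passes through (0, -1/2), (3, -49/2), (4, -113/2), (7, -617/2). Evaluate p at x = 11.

-2465/2

Write p(x) = ax^3 + bx^2 + cx + d. Substituting each data point gives a linear system:
  d = -1/2
  27a + 9b + 3c + d = -49/2
  64a + 16b + 4c + d = -113/2
  343a + 49b + 7c + d = -617/2
Solving the system yields a = -1, b = 1, c = -2, d = -1/2.
So p(x) = -x^3 + x^2 - 2x - 1/2.
Then p(11) = -2465/2.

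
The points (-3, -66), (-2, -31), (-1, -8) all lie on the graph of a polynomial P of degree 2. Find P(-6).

Using the Lagrange interpolation formula with nodes -3, -2, -1:
  L_0(x) = (x + 2)(x + 1) / 2
  L_1(x) = (x + 3)(x + 1) / -1
  L_2(x) = (x + 3)(x + 2) / 2
Then P(x) = -66·L_0(x) - 31·L_1(x) - 8·L_2(x).
Expanding and collecting terms gives P(x) = -6x² + 5x + 3.
Evaluating at x = -6: P(-6) = -243.

-243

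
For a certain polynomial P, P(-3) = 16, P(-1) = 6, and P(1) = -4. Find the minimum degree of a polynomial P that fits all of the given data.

1

Forward differences of the values at t = -3, -1, 1:
  P  : 16  6  -4
  Δ  : -10  -10
  Δ^2: 0
The first differences are constant (-10) and nonzero, while all higher differences vanish, so the minimal degree is 1.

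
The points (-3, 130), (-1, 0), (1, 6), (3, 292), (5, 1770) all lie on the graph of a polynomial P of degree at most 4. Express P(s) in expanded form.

P(s) = 2s^4 + 3s^3 + 6s^2 - 5

Write P(s) = as^4 + bs^3 + cs^2 + ds + e. Substituting each data point gives a linear system:
  81a - 27b + 9c - 3d + e = 130
  a - b + c - d + e = 0
  a + b + c + d + e = 6
  81a + 27b + 9c + 3d + e = 292
  625a + 125b + 25c + 5d + e = 1770
Solving the system yields a = 2, b = 3, c = 6, d = 0, e = -5.
So P(s) = 2s⁴ + 3s³ + 6s² - 5.
Check: P(3) = 292. ✓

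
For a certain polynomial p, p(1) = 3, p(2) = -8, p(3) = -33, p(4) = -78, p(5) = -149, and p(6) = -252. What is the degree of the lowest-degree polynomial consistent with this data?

Forward differences of the values at u = 1, 2, 3, 4, 5, 6:
  p  : 3  -8  -33  -78  -149  -252
  Δ  : -11  -25  -45  -71  -103
  Δ^2: -14  -20  -26  -32
  Δ^3: -6  -6  -6
  Δ^4: 0  0
  Δ^5: 0
The third differences are constant (-6) and nonzero, while all higher differences vanish, so the minimal degree is 3.

3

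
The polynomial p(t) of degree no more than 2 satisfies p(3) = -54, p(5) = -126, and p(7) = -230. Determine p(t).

Write p(t) = at^2 + bt + c. Substituting each data point gives a linear system:
  9a + 3b + c = -54
  25a + 5b + c = -126
  49a + 7b + c = -230
Solving the system yields a = -4, b = -4, c = -6.
So p(t) = -4t^2 - 4t - 6.
Check: p(3) = -54. ✓

p(t) = -4t^2 - 4t - 6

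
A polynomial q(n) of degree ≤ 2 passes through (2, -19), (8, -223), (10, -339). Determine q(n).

Write q(n) = an^2 + bn + c. Substituting each data point gives a linear system:
  4a + 2b + c = -19
  64a + 8b + c = -223
  100a + 10b + c = -339
Solving the system yields a = -3, b = -4, c = 1.
So q(n) = -3n^2 - 4n + 1.
Check: q(2) = -19. ✓

q(n) = -3n^2 - 4n + 1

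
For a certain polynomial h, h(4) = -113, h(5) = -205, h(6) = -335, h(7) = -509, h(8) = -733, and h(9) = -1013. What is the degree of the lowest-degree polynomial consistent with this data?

Forward differences of the values at t = 4, 5, 6, 7, 8, 9:
  h  : -113  -205  -335  -509  -733  -1013
  Δ  : -92  -130  -174  -224  -280
  Δ^2: -38  -44  -50  -56
  Δ^3: -6  -6  -6
  Δ^4: 0  0
  Δ^5: 0
The third differences are constant (-6) and nonzero, while all higher differences vanish, so the minimal degree is 3.

3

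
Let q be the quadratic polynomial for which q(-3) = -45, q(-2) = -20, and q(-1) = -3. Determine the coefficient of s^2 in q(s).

Write q(s) = as^2 + bs + c. Substituting each data point gives a linear system:
  9a - 3b + c = -45
  4a - 2b + c = -20
  a - b + c = -3
Solving the system yields a = -4, b = 5, c = 6.
So q(s) = -4s^2 + 5s + 6.
The leading coefficient is -4.

-4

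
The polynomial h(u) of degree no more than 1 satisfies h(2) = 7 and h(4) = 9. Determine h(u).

Using the Lagrange interpolation formula with nodes 2, 4:
  L_0(u) = (u - 4) / -2
  L_1(u) = (u - 2) / 2
Then h(u) = 7·L_0(u) + 9·L_1(u).
Expanding and collecting terms gives h(u) = u + 5.
Check: h(2) = 7. ✓

h(u) = u + 5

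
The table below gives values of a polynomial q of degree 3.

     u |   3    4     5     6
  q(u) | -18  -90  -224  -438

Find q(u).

Write q(u) = au^3 + bu^2 + cu + d. Substituting each data point gives a linear system:
  27a + 9b + 3c + d = -18
  64a + 16b + 4c + d = -90
  125a + 25b + 5c + d = -224
  216a + 36b + 6c + d = -438
Solving the system yields a = -3, b = 5, c = 4, d = 6.
So q(u) = -3u^3 + 5u^2 + 4u + 6.
Check: q(4) = -90. ✓

q(u) = -3u^3 + 5u^2 + 4u + 6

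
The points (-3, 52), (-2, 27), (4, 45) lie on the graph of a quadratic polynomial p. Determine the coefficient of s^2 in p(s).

Write p(s) = as^2 + bs + c. Substituting each data point gives a linear system:
  9a - 3b + c = 52
  4a - 2b + c = 27
  16a + 4b + c = 45
Solving the system yields a = 4, b = -5, c = 1.
So p(s) = 4s^2 - 5s + 1.
The leading coefficient is 4.

4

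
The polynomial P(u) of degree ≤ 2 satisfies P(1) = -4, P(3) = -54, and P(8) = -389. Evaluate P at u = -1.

-2

Using the Lagrange interpolation formula with nodes 1, 3, 8:
  L_0(u) = (u - 3)(u - 8) / 14
  L_1(u) = (u - 1)(u - 8) / -10
  L_2(u) = (u - 1)(u - 3) / 35
Then P(u) = -4·L_0(u) - 54·L_1(u) - 389·L_2(u).
Expanding and collecting terms gives P(u) = -6u^2 - u + 3.
Evaluating at u = -1: P(-1) = -2.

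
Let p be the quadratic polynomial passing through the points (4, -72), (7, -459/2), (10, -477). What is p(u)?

p(u) = -5u^2 + (5/2)u - 2

Using the Lagrange interpolation formula with nodes 4, 7, 10:
  L_0(u) = (u - 7)(u - 10) / 18
  L_1(u) = (u - 4)(u - 10) / -9
  L_2(u) = (u - 4)(u - 7) / 18
Then p(u) = -72·L_0(u) - 459/2·L_1(u) - 477·L_2(u).
Expanding and collecting terms gives p(u) = -5u^2 + (5/2)u - 2.
Check: p(10) = -477. ✓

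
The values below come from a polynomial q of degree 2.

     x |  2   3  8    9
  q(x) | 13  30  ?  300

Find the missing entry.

235

The 3 known points determine the degree-2 polynomial uniquely.
Write q(x) = ax^2 + bx + c. Substituting each data point gives a linear system:
  4a + 2b + c = 13
  9a + 3b + c = 30
  81a + 9b + c = 300
Solving the system yields a = 4, b = -3, c = 3.
So q(x) = 4x^2 - 3x + 3.
Then q(8) = 235.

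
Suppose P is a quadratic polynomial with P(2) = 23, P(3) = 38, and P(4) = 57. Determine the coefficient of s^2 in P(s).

2

Write P(s) = as^2 + bs + c. Substituting each data point gives a linear system:
  4a + 2b + c = 23
  9a + 3b + c = 38
  16a + 4b + c = 57
Solving the system yields a = 2, b = 5, c = 5.
So P(s) = 2s^2 + 5s + 5.
The leading coefficient is 2.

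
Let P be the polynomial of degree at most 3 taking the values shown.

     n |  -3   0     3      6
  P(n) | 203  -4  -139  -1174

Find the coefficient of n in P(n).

Write P(n) = an^3 + bn^2 + cn + d. Substituting each data point gives a linear system:
  -27a + 9b - 3c + d = 203
  d = -4
  27a + 9b + 3c + d = -139
  216a + 36b + 6c + d = -1174
Solving the system yields a = -6, b = 4, c = -3, d = -4.
So P(n) = -6n^3 + 4n^2 - 3n - 4.
The coefficient of n is -3.

-3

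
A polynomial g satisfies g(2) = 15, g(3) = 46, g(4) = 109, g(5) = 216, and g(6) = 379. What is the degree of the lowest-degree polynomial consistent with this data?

3

Forward differences of the values at u = 2, 3, 4, 5, 6:
  g  : 15  46  109  216  379
  Δ  : 31  63  107  163
  Δ^2: 32  44  56
  Δ^3: 12  12
  Δ^4: 0
The third differences are constant (12) and nonzero, while all higher differences vanish, so the minimal degree is 3.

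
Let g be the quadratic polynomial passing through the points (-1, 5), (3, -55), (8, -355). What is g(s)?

g(s) = -5s^2 - 5s + 5

Write g(s) = as^2 + bs + c. Substituting each data point gives a linear system:
  a - b + c = 5
  9a + 3b + c = -55
  64a + 8b + c = -355
Solving the system yields a = -5, b = -5, c = 5.
So g(s) = -5s² - 5s + 5.
Check: g(3) = -55. ✓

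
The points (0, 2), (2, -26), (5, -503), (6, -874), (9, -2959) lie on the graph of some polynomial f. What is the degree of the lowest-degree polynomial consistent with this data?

Divided differences on the nodes 0, 2, 5, 6, 9:
  order 0: 2  -26  -503  -874  -2959
  order 1: -14  -159  -371  -695
  order 2: -29  -53  -81
  order 3: -4  -4
  order 4: 0
The order-3 divided differences are all -4 (nonzero) and every higher order vanishes, so the data lies on a polynomial of degree exactly 3.

3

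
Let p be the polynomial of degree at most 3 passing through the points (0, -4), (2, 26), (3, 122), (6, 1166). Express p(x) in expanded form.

p(x) = 6x^3 - 3x^2 - 3x - 4

Write p(x) = ax^3 + bx^2 + cx + d. Substituting each data point gives a linear system:
  d = -4
  8a + 4b + 2c + d = 26
  27a + 9b + 3c + d = 122
  216a + 36b + 6c + d = 1166
Solving the system yields a = 6, b = -3, c = -3, d = -4.
So p(x) = 6x³ - 3x² - 3x - 4.
Check: p(6) = 1166. ✓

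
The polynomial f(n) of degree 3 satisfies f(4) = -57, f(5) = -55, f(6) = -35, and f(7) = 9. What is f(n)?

Write f(n) = an^3 + bn^2 + cn + d. Substituting each data point gives a linear system:
  64a + 16b + 4c + d = -57
  125a + 25b + 5c + d = -55
  216a + 36b + 6c + d = -35
  343a + 49b + 7c + d = 9
Solving the system yields a = 1, b = -6, c = -5, d = -5.
So f(n) = n^3 - 6n^2 - 5n - 5.
Check: f(6) = -35. ✓

f(n) = n^3 - 6n^2 - 5n - 5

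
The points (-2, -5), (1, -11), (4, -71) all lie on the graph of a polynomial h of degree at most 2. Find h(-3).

-15

Write h(n) = an^2 + bn + c. Substituting each data point gives a linear system:
  4a - 2b + c = -5
  a + b + c = -11
  16a + 4b + c = -71
Solving the system yields a = -3, b = -5, c = -3.
So h(n) = -3n^2 - 5n - 3.
Then h(-3) = -15.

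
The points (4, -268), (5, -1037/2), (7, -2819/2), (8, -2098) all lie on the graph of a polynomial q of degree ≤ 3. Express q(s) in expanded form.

Write q(s) = as^3 + bs^2 + cs + d. Substituting each data point gives a linear system:
  64a + 16b + 4c + d = -268
  125a + 25b + 5c + d = -1037/2
  343a + 49b + 7c + d = -2819/2
  512a + 64b + 8c + d = -2098
Solving the system yields a = -4, b = -1, c = 5/2, d = -6.
So q(s) = -4s^3 - s^2 + (5/2)s - 6.
Check: q(5) = -1037/2. ✓

q(s) = -4s^3 - s^2 + (5/2)s - 6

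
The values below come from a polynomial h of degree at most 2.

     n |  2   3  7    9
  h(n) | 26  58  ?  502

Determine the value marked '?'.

306

The 3 known points determine the degree-2 polynomial uniquely.
Write h(n) = an^2 + bn + c. Substituting each data point gives a linear system:
  4a + 2b + c = 26
  9a + 3b + c = 58
  81a + 9b + c = 502
Solving the system yields a = 6, b = 2, c = -2.
So h(n) = 6n² + 2n - 2.
Then h(7) = 306.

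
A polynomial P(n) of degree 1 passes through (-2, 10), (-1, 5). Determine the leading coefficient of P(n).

-5

Write P(n) = an + b. Substituting each data point gives a linear system:
  -2a + b = 10
  -a + b = 5
Solving the system yields a = -5, b = 0.
So P(n) = -5n.
The leading coefficient is -5.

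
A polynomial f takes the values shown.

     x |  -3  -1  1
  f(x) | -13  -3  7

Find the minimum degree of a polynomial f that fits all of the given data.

1

Forward differences of the values at x = -3, -1, 1:
  f  : -13  -3  7
  Δ  : 10  10
  Δ^2: 0
The first differences are constant (10) and nonzero, while all higher differences vanish, so the minimal degree is 1.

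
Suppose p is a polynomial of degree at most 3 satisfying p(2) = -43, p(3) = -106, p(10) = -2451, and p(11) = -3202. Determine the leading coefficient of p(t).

Write p(t) = at^3 + bt^2 + ct + d. Substituting each data point gives a linear system:
  8a + 4b + 2c + d = -43
  27a + 9b + 3c + d = -106
  1000a + 100b + 10c + d = -2451
  1331a + 121b + 11c + d = -3202
Solving the system yields a = -2, b = -4, c = -5, d = -1.
So p(t) = -2t^3 - 4t^2 - 5t - 1.
The leading coefficient is -2.

-2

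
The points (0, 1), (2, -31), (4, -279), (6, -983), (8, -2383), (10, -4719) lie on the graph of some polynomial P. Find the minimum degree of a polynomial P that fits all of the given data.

Forward differences of the values at t = 0, 2, 4, 6, 8, 10:
  P  : 1  -31  -279  -983  -2383  -4719
  Δ  : -32  -248  -704  -1400  -2336
  Δ^2: -216  -456  -696  -936
  Δ^3: -240  -240  -240
  Δ^4: 0  0
  Δ^5: 0
The third differences are constant (-240) and nonzero, while all higher differences vanish, so the minimal degree is 3.

3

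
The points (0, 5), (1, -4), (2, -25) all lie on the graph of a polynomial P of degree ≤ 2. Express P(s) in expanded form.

P(s) = -6s^2 - 3s + 5

Write P(s) = as^2 + bs + c. Substituting each data point gives a linear system:
  c = 5
  a + b + c = -4
  4a + 2b + c = -25
Solving the system yields a = -6, b = -3, c = 5.
So P(s) = -6s^2 - 3s + 5.
Check: P(2) = -25. ✓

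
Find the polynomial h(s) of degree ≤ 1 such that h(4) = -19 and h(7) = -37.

Using the Lagrange interpolation formula with nodes 4, 7:
  L_0(s) = (s - 7) / -3
  L_1(s) = (s - 4) / 3
Then h(s) = -19·L_0(s) - 37·L_1(s).
Expanding and collecting terms gives h(s) = -6s + 5.
Check: h(7) = -37. ✓

h(s) = -6s + 5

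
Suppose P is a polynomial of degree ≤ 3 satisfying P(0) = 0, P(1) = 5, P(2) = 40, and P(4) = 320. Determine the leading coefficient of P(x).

5

Write P(x) = ax^3 + bx^2 + cx + d. Substituting each data point gives a linear system:
  d = 0
  a + b + c + d = 5
  8a + 4b + 2c + d = 40
  64a + 16b + 4c + d = 320
Solving the system yields a = 5, b = 0, c = 0, d = 0.
So P(x) = 5x^3.
The leading coefficient is 5.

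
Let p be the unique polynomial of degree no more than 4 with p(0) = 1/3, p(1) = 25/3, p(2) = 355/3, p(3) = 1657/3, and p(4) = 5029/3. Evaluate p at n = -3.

1585/3

Using the Lagrange interpolation formula with nodes 0, 1, 2, 3, 4:
  L_0(n) = (n - 1)(n - 2)(n - 3)(n - 4) / 24
  L_1(n) = n(n - 2)(n - 3)(n - 4) / -6
  L_2(n) = n(n - 1)(n - 3)(n - 4) / 4
  L_3(n) = n(n - 1)(n - 2)(n - 4) / -6
  L_4(n) = n(n - 1)(n - 2)(n - 3) / 24
Then p(n) = 1/3·L_0(n) + 25/3·L_1(n) + 355/3·L_2(n) + 1657/3·L_3(n) + 5029/3·L_4(n).
Expanding and collecting terms gives p(n) = 6n^4 + n^3 + 6n^2 - 5n + 1/3.
Evaluating at n = -3: p(-3) = 1585/3.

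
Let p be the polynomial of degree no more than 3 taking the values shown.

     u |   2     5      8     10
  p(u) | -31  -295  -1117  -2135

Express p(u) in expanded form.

Write p(u) = au^3 + bu^2 + cu + d. Substituting each data point gives a linear system:
  8a + 4b + 2c + d = -31
  125a + 25b + 5c + d = -295
  512a + 64b + 8c + d = -1117
  1000a + 100b + 10c + d = -2135
Solving the system yields a = -2, b = -1, c = -3, d = -5.
So p(u) = -2u^3 - u^2 - 3u - 5.
Check: p(5) = -295. ✓

p(u) = -2u^3 - u^2 - 3u - 5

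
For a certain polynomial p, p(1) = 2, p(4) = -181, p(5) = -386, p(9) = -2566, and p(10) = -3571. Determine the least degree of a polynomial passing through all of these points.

Divided differences on the nodes 1, 4, 5, 9, 10:
  order 0: 2  -181  -386  -2566  -3571
  order 1: -61  -205  -545  -1005
  order 2: -36  -68  -92
  order 3: -4  -4
  order 4: 0
The order-3 divided differences are all -4 (nonzero) and every higher order vanishes, so the data lies on a polynomial of degree exactly 3.

3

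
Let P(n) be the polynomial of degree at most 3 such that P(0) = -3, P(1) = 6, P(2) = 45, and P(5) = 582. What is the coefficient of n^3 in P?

Write P(n) = an^3 + bn^2 + cn + d. Substituting each data point gives a linear system:
  d = -3
  a + b + c + d = 6
  8a + 4b + 2c + d = 45
  125a + 25b + 5c + d = 582
Solving the system yields a = 4, b = 3, c = 2, d = -3.
So P(n) = 4n^3 + 3n^2 + 2n - 3.
The leading coefficient is 4.

4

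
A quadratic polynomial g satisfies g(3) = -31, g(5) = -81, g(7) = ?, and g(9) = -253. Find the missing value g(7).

-155

The 3 known points determine the degree-2 polynomial uniquely.
Write g(n) = an^2 + bn + c. Substituting each data point gives a linear system:
  9a + 3b + c = -31
  25a + 5b + c = -81
  81a + 9b + c = -253
Solving the system yields a = -3, b = -1, c = -1.
So g(n) = -3n^2 - n - 1.
Then g(7) = -155.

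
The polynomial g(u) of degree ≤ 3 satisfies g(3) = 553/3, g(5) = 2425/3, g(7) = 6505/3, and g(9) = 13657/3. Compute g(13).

Forward differences of the values at u = 3, 5, 7, 9:
  g  : 553/3  2425/3  6505/3  13657/3
  Δ  : 624  1360  2384
  Δ^2: 736  1024
  Δ^3: 288
The third differences are constant, confirming degree 3.
Interpolating (Newton forward form) and evaluating at u = 13 gives g(13) = 40633/3.

40633/3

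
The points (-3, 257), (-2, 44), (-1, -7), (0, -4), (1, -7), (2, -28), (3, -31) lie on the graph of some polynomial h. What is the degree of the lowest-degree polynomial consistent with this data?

Forward differences of the values at t = -3, -2, -1, 0, 1, 2, 3:
  h  : 257  44  -7  -4  -7  -28  -31
  Δ  : -213  -51  3  -3  -21  -3
  Δ^2: 162  54  -6  -18  18
  Δ^3: -108  -60  -12  36
  Δ^4: 48  48  48
  Δ^5: 0  0
  Δ^6: 0
The fourth differences are constant (48) and nonzero, while all higher differences vanish, so the minimal degree is 4.

4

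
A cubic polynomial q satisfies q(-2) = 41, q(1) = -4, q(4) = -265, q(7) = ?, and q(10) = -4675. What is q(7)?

The 4 known points determine the degree-3 polynomial uniquely.
Write q(n) = an^3 + bn^2 + cn + d. Substituting each data point gives a linear system:
  -8a + 4b - 2c + d = 41
  a + b + c + d = -4
  64a + 16b + 4c + d = -265
  1000a + 100b + 10c + d = -4675
Solving the system yields a = -5, b = 3, c = 3, d = -5.
So q(n) = -5n^3 + 3n^2 + 3n - 5.
Then q(7) = -1552.

-1552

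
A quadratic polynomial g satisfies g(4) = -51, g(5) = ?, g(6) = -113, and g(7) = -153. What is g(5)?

-79

The 3 known points determine the degree-2 polynomial uniquely.
Write g(t) = at^2 + bt + c. Substituting each data point gives a linear system:
  16a + 4b + c = -51
  36a + 6b + c = -113
  49a + 7b + c = -153
Solving the system yields a = -3, b = -1, c = 1.
So g(t) = -3t^2 - t + 1.
Then g(5) = -79.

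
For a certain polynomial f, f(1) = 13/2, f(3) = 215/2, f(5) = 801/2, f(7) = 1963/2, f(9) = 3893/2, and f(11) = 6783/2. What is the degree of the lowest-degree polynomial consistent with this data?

Forward differences of the values at u = 1, 3, 5, 7, 9, 11:
  f  : 13/2  215/2  801/2  1963/2  3893/2  6783/2
  Δ  : 101  293  581  965  1445
  Δ^2: 192  288  384  480
  Δ^3: 96  96  96
  Δ^4: 0  0
  Δ^5: 0
The third differences are constant (96) and nonzero, while all higher differences vanish, so the minimal degree is 3.

3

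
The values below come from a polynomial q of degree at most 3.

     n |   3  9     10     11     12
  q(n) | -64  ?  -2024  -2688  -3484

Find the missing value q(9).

The 4 known points determine the degree-3 polynomial uniquely.
Write q(n) = an^3 + bn^2 + cn + d. Substituting each data point gives a linear system:
  27a + 9b + 3c + d = -64
  1000a + 100b + 10c + d = -2024
  1331a + 121b + 11c + d = -2688
  1728a + 144b + 12c + d = -3484
Solving the system yields a = -2, b = 0, c = -2, d = -4.
So q(n) = -2n^3 - 2n - 4.
Then q(9) = -1480.

-1480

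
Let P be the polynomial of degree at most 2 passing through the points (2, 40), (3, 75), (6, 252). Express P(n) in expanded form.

P(n) = 6n^2 + 5n + 6

Write P(n) = an^2 + bn + c. Substituting each data point gives a linear system:
  4a + 2b + c = 40
  9a + 3b + c = 75
  36a + 6b + c = 252
Solving the system yields a = 6, b = 5, c = 6.
So P(n) = 6n^2 + 5n + 6.
Check: P(6) = 252. ✓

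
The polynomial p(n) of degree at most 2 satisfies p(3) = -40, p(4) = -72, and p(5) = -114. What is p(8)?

Using the Lagrange interpolation formula with nodes 3, 4, 5:
  L_0(n) = (n - 4)(n - 5) / 2
  L_1(n) = (n - 3)(n - 5) / -1
  L_2(n) = (n - 3)(n - 4) / 2
Then p(n) = -40·L_0(n) - 72·L_1(n) - 114·L_2(n).
Expanding and collecting terms gives p(n) = -5n^2 + 3n - 4.
Evaluating at n = 8: p(8) = -300.

-300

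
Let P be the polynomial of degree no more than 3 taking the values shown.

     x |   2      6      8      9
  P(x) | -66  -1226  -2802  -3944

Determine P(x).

P(x) = -5x^3 - 3x^2 - 6x - 2

Using the Lagrange interpolation formula with nodes 2, 6, 8, 9:
  L_0(x) = (x - 6)(x - 8)(x - 9) / -168
  L_1(x) = (x - 2)(x - 8)(x - 9) / 24
  L_2(x) = (x - 2)(x - 6)(x - 9) / -12
  L_3(x) = (x - 2)(x - 6)(x - 8) / 21
Then P(x) = -66·L_0(x) - 1226·L_1(x) - 2802·L_2(x) - 3944·L_3(x).
Expanding and collecting terms gives P(x) = -5x³ - 3x² - 6x - 2.
Check: P(2) = -66. ✓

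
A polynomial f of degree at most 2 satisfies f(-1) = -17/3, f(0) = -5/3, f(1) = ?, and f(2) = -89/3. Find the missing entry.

On equispaced nodes a degree-2 polynomial has vanishing third forward difference, so
  - f(-1) + 3·f(0) - 3·f(1) + f(2) = 0.
Substituting the known values and solving for f(1):
  -3·f(1) = 29
  f(1) = -29/3.

-29/3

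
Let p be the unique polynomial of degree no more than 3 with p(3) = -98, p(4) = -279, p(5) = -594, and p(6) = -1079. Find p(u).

p(u) = -6u^3 + 5u^2 + 6u + 1

Write p(u) = au^3 + bu^2 + cu + d. Substituting each data point gives a linear system:
  27a + 9b + 3c + d = -98
  64a + 16b + 4c + d = -279
  125a + 25b + 5c + d = -594
  216a + 36b + 6c + d = -1079
Solving the system yields a = -6, b = 5, c = 6, d = 1.
So p(u) = -6u^3 + 5u^2 + 6u + 1.
Check: p(5) = -594. ✓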